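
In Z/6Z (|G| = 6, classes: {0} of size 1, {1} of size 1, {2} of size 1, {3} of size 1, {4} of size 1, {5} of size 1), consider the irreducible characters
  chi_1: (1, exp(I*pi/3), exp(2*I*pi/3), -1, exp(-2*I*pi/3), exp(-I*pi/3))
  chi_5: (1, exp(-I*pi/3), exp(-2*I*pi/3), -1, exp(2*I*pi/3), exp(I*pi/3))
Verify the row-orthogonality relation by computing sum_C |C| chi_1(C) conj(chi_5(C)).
Sum = 0; so <chi_1, chi_5> = 0 (distinct irreducibles are orthogonal).

Compute term by term over conjugacy classes (|C| * chi_1(C) * conj(chi_5(C))):
  1*(1)*conj(1) + 1*(exp(I*pi/3))*conj(exp(-I*pi/3)) + 1*(exp(2*I*pi/3))*conj(exp(-2*I*pi/3)) + 1*(-1)*conj(-1) + 1*(exp(-2*I*pi/3))*conj(exp(2*I*pi/3)) + 1*(exp(-I*pi/3))*conj(exp(I*pi/3))
  = (1) + (exp(2*I*pi/3)) + (exp(-2*I*pi/3)) + (1) + (exp(2*I*pi/3)) + (exp(-2*I*pi/3))
  = 0.
(Exp terms are combined using exp(i*s)*conj(exp(i*t)) = exp(i*(s-t)), and sums of them are collapsed using the identity that for every m > 1 the m distinct m-th roots of unity sum to 0, e.g. 1 + exp(2*I*pi/3) + exp(-2*I*pi/3) = 0.)
Dividing by |G| = 6 gives 0/6 = 0, matching the row-orthogonality relation <chi_1, chi_5> = [chi_1 = chi_5].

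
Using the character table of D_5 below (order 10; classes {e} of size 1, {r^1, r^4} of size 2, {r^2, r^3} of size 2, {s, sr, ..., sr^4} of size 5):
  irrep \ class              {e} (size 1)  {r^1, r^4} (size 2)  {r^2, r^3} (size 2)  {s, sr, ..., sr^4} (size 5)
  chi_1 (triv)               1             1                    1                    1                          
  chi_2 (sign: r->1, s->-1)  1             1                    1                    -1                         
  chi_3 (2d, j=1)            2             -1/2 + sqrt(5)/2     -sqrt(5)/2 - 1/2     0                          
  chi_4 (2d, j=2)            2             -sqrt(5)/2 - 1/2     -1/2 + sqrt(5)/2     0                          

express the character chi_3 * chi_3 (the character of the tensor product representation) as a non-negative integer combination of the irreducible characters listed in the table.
chi_3 tensor chi_3 = chi_1 + chi_2 + chi_4 (all other irreducibles have multiplicity 0).

Reasoning: The character of a tensor product is the pointwise product (chi_3 * chi_3)(C) = chi_3(C) * chi_3(C):
  {e}: (2)*(2), {r^1, r^4}: (-1/2 + sqrt(5)/2)*(-1/2 + sqrt(5)/2), {r^2, r^3}: (-sqrt(5)/2 - 1/2)*(-sqrt(5)/2 - 1/2), {s, sr, ..., sr^4}: (0)*(0)
so (chi_3 * chi_3) takes values
  {e} -> 4, {r^1, r^4} -> 3/2 - sqrt(5)/2, {r^2, r^3} -> sqrt(5)/2 + 3/2, {s, sr, ..., sr^4} -> 0.
Now take the inner product of this character with each irreducible chi from the table, <chi_3*chi_3, chi> = (1/10) sum_C |C| (chi_3*chi_3)(C) conj(chi(C)):
  <chi_3*chi_3, chi_1> = (1/10)[1*(4)*conj(1) + 2*(3/2 - sqrt(5)/2)*conj(1) + 2*(sqrt(5)/2 + 3/2)*conj(1) + 5*(0)*conj(1)]
      = (1/10)[(4) + (3 - sqrt(5)) + (sqrt(5) + 3) + (0)] = 10/10 = 1
  <chi_3*chi_3, chi_2> = (1/10)[1*(4)*conj(1) + 2*(3/2 - sqrt(5)/2)*conj(1) + 2*(sqrt(5)/2 + 3/2)*conj(1) + 5*(0)*conj(-1)]
      = (1/10)[(4) + (3 - sqrt(5)) + (sqrt(5) + 3) + (0)] = 10/10 = 1
  <chi_3*chi_3, chi_3> = (1/10)[1*(4)*conj(2) + 2*(3/2 - sqrt(5)/2)*conj(-1/2 + sqrt(5)/2) + 2*(sqrt(5)/2 + 3/2)*conj(-sqrt(5)/2 - 1/2) + 5*(0)*conj(0)]
      = (1/10)[(8) + (-4 + 2*sqrt(5)) + (-2*sqrt(5) - 4) + (0)] = 0/10 = 0
  <chi_3*chi_3, chi_4> = (1/10)[1*(4)*conj(2) + 2*(3/2 - sqrt(5)/2)*conj(-sqrt(5)/2 - 1/2) + 2*(sqrt(5)/2 + 3/2)*conj(-1/2 + sqrt(5)/2) + 5*(0)*conj(0)]
      = (1/10)[(8) + (1 - sqrt(5)) + (1 + sqrt(5)) + (0)] = 10/10 = 1
Hence the multiplicities are chi_1: 1, chi_2: 1, chi_4: 1. Dimension check: dim(chi_3)*dim(chi_3) = 2*2 = 4 and sum (mult * dim) = 1*1 + 1*1 + 1*2 = 4.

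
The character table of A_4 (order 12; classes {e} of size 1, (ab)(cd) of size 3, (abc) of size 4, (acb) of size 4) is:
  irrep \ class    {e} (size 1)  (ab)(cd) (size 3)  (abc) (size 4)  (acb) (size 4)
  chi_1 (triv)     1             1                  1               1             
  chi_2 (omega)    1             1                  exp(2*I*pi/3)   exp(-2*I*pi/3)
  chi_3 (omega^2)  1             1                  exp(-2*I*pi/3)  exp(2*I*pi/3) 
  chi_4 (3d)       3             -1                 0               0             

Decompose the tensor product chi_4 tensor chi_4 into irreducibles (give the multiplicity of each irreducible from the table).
chi_4 tensor chi_4 = chi_1 + chi_2 + chi_3 + 2*chi_4 (all other irreducibles have multiplicity 0).

Argument: The character of a tensor product is the pointwise product (chi_4 * chi_4)(C) = chi_4(C) * chi_4(C):
  {e}: (3)*(3), (ab)(cd): (-1)*(-1), (abc): (0)*(0), (acb): (0)*(0)
so (chi_4 * chi_4) takes values
  {e} -> 9, (ab)(cd) -> 1, (abc) -> 0, (acb) -> 0.
Now take the inner product of this character with each irreducible chi from the table, <chi_4*chi_4, chi> = (1/12) sum_C |C| (chi_4*chi_4)(C) conj(chi(C)):
  <chi_4*chi_4, chi_1> = (1/12)[1*(9)*conj(1) + 3*(1)*conj(1) + 4*(0)*conj(1) + 4*(0)*conj(1)]
      = (1/12)[(9) + (3) + (0) + (0)] = 12/12 = 1
  <chi_4*chi_4, chi_2> = (1/12)[1*(9)*conj(1) + 3*(1)*conj(1) + 4*(0)*conj(exp(2*I*pi/3)) + 4*(0)*conj(exp(-2*I*pi/3))]
      = (1/12)[(9) + (3) + (0) + (0)] = 12/12 = 1
  <chi_4*chi_4, chi_3> = (1/12)[1*(9)*conj(1) + 3*(1)*conj(1) + 4*(0)*conj(exp(-2*I*pi/3)) + 4*(0)*conj(exp(2*I*pi/3))]
      = (1/12)[(9) + (3) + (0) + (0)] = 12/12 = 1
  <chi_4*chi_4, chi_4> = (1/12)[1*(9)*conj(3) + 3*(1)*conj(-1) + 4*(0)*conj(0) + 4*(0)*conj(0)]
      = (1/12)[(27) + (-3) + (0) + (0)] = 24/12 = 2
(Exp terms are combined using exp(i*s)*conj(exp(i*t)) = exp(i*(s-t)), and sums of them are collapsed using the identity that for every m > 1 the m distinct m-th roots of unity sum to 0, e.g. 1 + exp(2*I*pi/3) + exp(-2*I*pi/3) = 0.)
Hence the multiplicities are chi_1: 1, chi_2: 1, chi_3: 1, chi_4: 2. Dimension check: dim(chi_4)*dim(chi_4) = 3*3 = 9 and sum (mult * dim) = 1*1 + 1*1 + 1*1 + 2*3 = 9.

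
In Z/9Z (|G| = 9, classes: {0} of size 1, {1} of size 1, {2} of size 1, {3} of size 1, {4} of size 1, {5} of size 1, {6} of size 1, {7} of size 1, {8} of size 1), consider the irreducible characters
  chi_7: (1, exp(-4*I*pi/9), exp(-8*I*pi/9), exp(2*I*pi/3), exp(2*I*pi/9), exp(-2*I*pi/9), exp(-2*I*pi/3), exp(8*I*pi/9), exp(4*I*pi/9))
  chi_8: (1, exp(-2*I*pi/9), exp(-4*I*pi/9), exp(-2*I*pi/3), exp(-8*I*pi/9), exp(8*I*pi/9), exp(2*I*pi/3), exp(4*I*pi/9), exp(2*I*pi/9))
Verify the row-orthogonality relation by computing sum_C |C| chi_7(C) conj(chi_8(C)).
Sum = 0; so <chi_7, chi_8> = 0 (distinct irreducibles are orthogonal).

Compute term by term over conjugacy classes (|C| * chi_7(C) * conj(chi_8(C))):
  1*(1)*conj(1) + 1*(exp(-4*I*pi/9))*conj(exp(-2*I*pi/9)) + 1*(exp(-8*I*pi/9))*conj(exp(-4*I*pi/9)) + 1*(exp(2*I*pi/3))*conj(exp(-2*I*pi/3)) + 1*(exp(2*I*pi/9))*conj(exp(-8*I*pi/9)) + 1*(exp(-2*I*pi/9))*conj(exp(8*I*pi/9)) + 1*(exp(-2*I*pi/3))*conj(exp(2*I*pi/3)) + 1*(exp(8*I*pi/9))*conj(exp(4*I*pi/9)) + 1*(exp(4*I*pi/9))*conj(exp(2*I*pi/9))
  = (1) + (exp(-2*I*pi/9)) + (exp(-4*I*pi/9)) + (exp(-2*I*pi/3)) + (exp(-8*I*pi/9)) + (exp(8*I*pi/9)) + (exp(2*I*pi/3)) + (exp(4*I*pi/9)) + (exp(2*I*pi/9))
  = 0.
(Exp terms are combined using exp(i*s)*conj(exp(i*t)) = exp(i*(s-t)), and sums of them are collapsed using the identity that for every m > 1 the m distinct m-th roots of unity sum to 0, e.g. 1 + exp(2*I*pi/3) + exp(-2*I*pi/3) = 0.)
Dividing by |G| = 9 gives 0/9 = 0, matching the row-orthogonality relation <chi_7, chi_8> = [chi_7 = chi_8].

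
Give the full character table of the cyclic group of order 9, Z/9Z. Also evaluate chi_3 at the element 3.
Character table of Z/9Z (irreps indexed chi_0,...,chi_8 with chi_k(m) = zeta_9^(k*m), zeta_9 = exp(2*pi*i/9)):
  irrep \ class  {0} (size 1)  {1} (size 1)    {2} (size 1)    {3} (size 1)    {4} (size 1)    {5} (size 1)    {6} (size 1)    {7} (size 1)    {8} (size 1)  
  chi_0          1             1               1               1               1               1               1               1               1             
  chi_1          1             exp(2*I*pi/9)   exp(4*I*pi/9)   exp(2*I*pi/3)   exp(8*I*pi/9)   exp(-8*I*pi/9)  exp(-2*I*pi/3)  exp(-4*I*pi/9)  exp(-2*I*pi/9)
  chi_2          1             exp(4*I*pi/9)   exp(8*I*pi/9)   exp(-2*I*pi/3)  exp(-2*I*pi/9)  exp(2*I*pi/9)   exp(2*I*pi/3)   exp(-8*I*pi/9)  exp(-4*I*pi/9)
  chi_3          1             exp(2*I*pi/3)   exp(-2*I*pi/3)  1               exp(2*I*pi/3)   exp(-2*I*pi/3)  1               exp(2*I*pi/3)   exp(-2*I*pi/3)
  chi_4          1             exp(8*I*pi/9)   exp(-2*I*pi/9)  exp(2*I*pi/3)   exp(-4*I*pi/9)  exp(4*I*pi/9)   exp(-2*I*pi/3)  exp(2*I*pi/9)   exp(-8*I*pi/9)
  chi_5          1             exp(-8*I*pi/9)  exp(2*I*pi/9)   exp(-2*I*pi/3)  exp(4*I*pi/9)   exp(-4*I*pi/9)  exp(2*I*pi/3)   exp(-2*I*pi/9)  exp(8*I*pi/9) 
  chi_6          1             exp(-2*I*pi/3)  exp(2*I*pi/3)   1               exp(-2*I*pi/3)  exp(2*I*pi/3)   1               exp(-2*I*pi/3)  exp(2*I*pi/3) 
  chi_7          1             exp(-4*I*pi/9)  exp(-8*I*pi/9)  exp(2*I*pi/3)   exp(2*I*pi/9)   exp(-2*I*pi/9)  exp(-2*I*pi/3)  exp(8*I*pi/9)   exp(4*I*pi/9) 
  chi_8          1             exp(-2*I*pi/9)  exp(-4*I*pi/9)  exp(-2*I*pi/3)  exp(-8*I*pi/9)  exp(8*I*pi/9)   exp(2*I*pi/3)   exp(4*I*pi/9)   exp(2*I*pi/9) 

Spot check: chi_3(3) = zeta_9^(3*3) = zeta_9^9 = 1.

Derivation: Z/9Z is abelian, so all 9 irreducible complex representations are 1-dimensional. They are given by chi_k(m) = zeta_9^(k*m) for k = 0,...,8. Row orthogonality: sum_m chi_k(m) conj(chi_l(m)) = 9 * [k = l].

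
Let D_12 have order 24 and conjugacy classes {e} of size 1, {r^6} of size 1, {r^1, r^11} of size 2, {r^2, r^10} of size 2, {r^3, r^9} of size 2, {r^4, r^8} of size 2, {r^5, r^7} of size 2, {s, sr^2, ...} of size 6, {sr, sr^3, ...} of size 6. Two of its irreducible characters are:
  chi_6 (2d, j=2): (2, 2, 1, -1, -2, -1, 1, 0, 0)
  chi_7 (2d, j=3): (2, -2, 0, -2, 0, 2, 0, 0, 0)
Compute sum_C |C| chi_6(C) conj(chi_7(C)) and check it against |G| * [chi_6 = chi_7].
Sum = 0; so <chi_6, chi_7> = 0 (distinct irreducibles are orthogonal).

Justification: Compute term by term over conjugacy classes (|C| * chi_6(C) * conj(chi_7(C))):
  1*(2)*conj(2) + 1*(2)*conj(-2) + 2*(1)*conj(0) + 2*(-1)*conj(-2) + 2*(-2)*conj(0) + 2*(-1)*conj(2) + 2*(1)*conj(0) + 6*(0)*conj(0) + 6*(0)*conj(0)
  = (4) + (-4) + (0) + (4) + (0) + (-4) + (0) + (0) + (0)
  = 0.
Dividing by |G| = 24 gives 0/24 = 0, matching the row-orthogonality relation <chi_6, chi_7> = [chi_6 = chi_7].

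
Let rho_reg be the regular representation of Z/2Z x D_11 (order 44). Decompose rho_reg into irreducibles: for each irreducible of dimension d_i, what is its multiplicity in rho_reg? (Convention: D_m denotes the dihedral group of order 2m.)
Each irreducible V_i of dimension d_i appears with multiplicity d_i, i.e. rho_reg = (direct sum over all irreducibles V_i) d_i V_i. The irreducible dimensions for Z/2Z x D_11 are 1, 1, 1, 1, 2, 2, 2, 2, 2, 2, 2, 2, 2, 2: 4 irreducibles of dimension 1, each with multiplicity 1; 10 irreducibles of dimension 2, each with multiplicity 2. Total dimension 4*1*1 + 10*2*2 = 44 = |G|.

Explanation: General theorem: in the regular representation of a finite group G, each irreducible appears with multiplicity equal to its dimension. Check: dim(rho_reg) = sum d_i^2 = 1 + 1 + 1 + 1 + 4 + 4 + 4 + 4 + 4 + 4 + 4 + 4 + 4 + 4 = 44 = |G|.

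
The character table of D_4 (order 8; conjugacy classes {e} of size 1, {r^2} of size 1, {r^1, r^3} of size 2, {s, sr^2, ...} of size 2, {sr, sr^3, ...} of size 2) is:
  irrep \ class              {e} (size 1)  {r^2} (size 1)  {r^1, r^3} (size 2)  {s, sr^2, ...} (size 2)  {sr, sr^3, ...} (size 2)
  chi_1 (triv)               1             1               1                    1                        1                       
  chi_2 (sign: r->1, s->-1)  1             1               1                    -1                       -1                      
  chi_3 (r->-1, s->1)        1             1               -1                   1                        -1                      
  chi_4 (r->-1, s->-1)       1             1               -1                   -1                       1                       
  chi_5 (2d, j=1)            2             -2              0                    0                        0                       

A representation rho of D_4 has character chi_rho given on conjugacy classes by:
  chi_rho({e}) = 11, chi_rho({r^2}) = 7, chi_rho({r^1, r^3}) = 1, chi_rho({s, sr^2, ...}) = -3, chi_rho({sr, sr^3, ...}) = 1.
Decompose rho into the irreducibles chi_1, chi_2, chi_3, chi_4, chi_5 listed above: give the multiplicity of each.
Multiplicities: chi_1: 2, chi_2: 3, chi_3: 1, chi_4: 3, chi_5: 1.

Details: Use <chi_rho, chi> = (1/|G|) sum_C |C| * chi_rho(C) * conj(chi(C)) with |G| = 8 for each irreducible chi in the table:
  <chi_rho, chi_1> = (1/8)[1*(11)*conj(1) + 1*(7)*conj(1) + 2*(1)*conj(1) + 2*(-3)*conj(1) + 2*(1)*conj(1)]
      = (1/8)[(11) + (7) + (2) + (-6) + (2)] = 16/8 = 2
  <chi_rho, chi_2> = (1/8)[1*(11)*conj(1) + 1*(7)*conj(1) + 2*(1)*conj(1) + 2*(-3)*conj(-1) + 2*(1)*conj(-1)]
      = (1/8)[(11) + (7) + (2) + (6) + (-2)] = 24/8 = 3
  <chi_rho, chi_3> = (1/8)[1*(11)*conj(1) + 1*(7)*conj(1) + 2*(1)*conj(-1) + 2*(-3)*conj(1) + 2*(1)*conj(-1)]
      = (1/8)[(11) + (7) + (-2) + (-6) + (-2)] = 8/8 = 1
  <chi_rho, chi_4> = (1/8)[1*(11)*conj(1) + 1*(7)*conj(1) + 2*(1)*conj(-1) + 2*(-3)*conj(-1) + 2*(1)*conj(1)]
      = (1/8)[(11) + (7) + (-2) + (6) + (2)] = 24/8 = 3
  <chi_rho, chi_5> = (1/8)[1*(11)*conj(2) + 1*(7)*conj(-2) + 2*(1)*conj(0) + 2*(-3)*conj(0) + 2*(1)*conj(0)]
      = (1/8)[(22) + (-14) + (0) + (0) + (0)] = 8/8 = 1
Dimension check: dim(rho) = sum (mult * dim) = 2*1 + 3*1 + 1*1 + 3*1 + 1*2 = 11 = chi_rho(e) = 11.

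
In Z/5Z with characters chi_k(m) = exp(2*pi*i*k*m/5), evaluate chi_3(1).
chi_3(1) = zeta_5^3 = exp(-4*I*pi/5)

Derivation: chi_3(1) = zeta_5^(3*1) = zeta_5^3. Since zeta_5^5 = 1, this equals zeta_5^3 = exp(2*pi*i*3/5) = exp(-4*I*pi/5).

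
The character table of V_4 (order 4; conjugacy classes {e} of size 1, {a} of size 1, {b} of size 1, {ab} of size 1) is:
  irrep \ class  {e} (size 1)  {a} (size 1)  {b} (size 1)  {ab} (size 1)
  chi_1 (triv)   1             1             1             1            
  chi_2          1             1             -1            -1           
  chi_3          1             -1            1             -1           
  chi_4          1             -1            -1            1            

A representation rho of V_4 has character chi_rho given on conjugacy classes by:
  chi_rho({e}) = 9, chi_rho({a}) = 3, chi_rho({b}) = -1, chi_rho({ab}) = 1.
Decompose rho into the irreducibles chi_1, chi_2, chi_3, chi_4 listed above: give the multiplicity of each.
Multiplicities: chi_1: 3, chi_2: 3, chi_3: 1, chi_4: 2.

Justification: Use <chi_rho, chi> = (1/|G|) sum_C |C| * chi_rho(C) * conj(chi(C)) with |G| = 4 for each irreducible chi in the table:
  <chi_rho, chi_1> = (1/4)[1*(9)*conj(1) + 1*(3)*conj(1) + 1*(-1)*conj(1) + 1*(1)*conj(1)]
      = (1/4)[(9) + (3) + (-1) + (1)] = 12/4 = 3
  <chi_rho, chi_2> = (1/4)[1*(9)*conj(1) + 1*(3)*conj(1) + 1*(-1)*conj(-1) + 1*(1)*conj(-1)]
      = (1/4)[(9) + (3) + (1) + (-1)] = 12/4 = 3
  <chi_rho, chi_3> = (1/4)[1*(9)*conj(1) + 1*(3)*conj(-1) + 1*(-1)*conj(1) + 1*(1)*conj(-1)]
      = (1/4)[(9) + (-3) + (-1) + (-1)] = 4/4 = 1
  <chi_rho, chi_4> = (1/4)[1*(9)*conj(1) + 1*(3)*conj(-1) + 1*(-1)*conj(-1) + 1*(1)*conj(1)]
      = (1/4)[(9) + (-3) + (1) + (1)] = 8/4 = 2
Dimension check: dim(rho) = sum (mult * dim) = 3*1 + 3*1 + 1*1 + 2*1 = 9 = chi_rho(e) = 9.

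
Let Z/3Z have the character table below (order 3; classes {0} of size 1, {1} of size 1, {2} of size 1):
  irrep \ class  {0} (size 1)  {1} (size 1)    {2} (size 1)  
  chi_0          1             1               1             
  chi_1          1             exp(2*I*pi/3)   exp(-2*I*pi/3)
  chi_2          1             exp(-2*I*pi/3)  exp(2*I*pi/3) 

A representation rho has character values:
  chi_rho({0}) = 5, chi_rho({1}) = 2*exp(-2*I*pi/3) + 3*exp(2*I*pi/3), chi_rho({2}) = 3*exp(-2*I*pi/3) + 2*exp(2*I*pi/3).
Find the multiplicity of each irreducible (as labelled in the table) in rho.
Multiplicities: chi_0: 0, chi_1: 3, chi_2: 2.

Derivation: Use <chi_rho, chi> = (1/|G|) sum_C |C| * chi_rho(C) * conj(chi(C)) with |G| = 3 for each irreducible chi in the table:
  <chi_rho, chi_0> = (1/3)[1*(5)*conj(1) + 1*(2*exp(-2*I*pi/3) + 3*exp(2*I*pi/3))*conj(1) + 1*(3*exp(-2*I*pi/3) + 2*exp(2*I*pi/3))*conj(1)]
      = (1/3)[(5) + (2*exp(-2*I*pi/3) + 3*exp(2*I*pi/3)) + (3*exp(-2*I*pi/3) + 2*exp(2*I*pi/3))] = 0/3 = 0
  <chi_rho, chi_1> = (1/3)[1*(5)*conj(1) + 1*(2*exp(-2*I*pi/3) + 3*exp(2*I*pi/3))*conj(exp(2*I*pi/3)) + 1*(3*exp(-2*I*pi/3) + 2*exp(2*I*pi/3))*conj(exp(-2*I*pi/3))]
      = (1/3)[(5) + (3 + 2*exp(2*I*pi/3)) + (3 + 2*exp(-2*I*pi/3))] = 9/3 = 3
  <chi_rho, chi_2> = (1/3)[1*(5)*conj(1) + 1*(2*exp(-2*I*pi/3) + 3*exp(2*I*pi/3))*conj(exp(-2*I*pi/3)) + 1*(3*exp(-2*I*pi/3) + 2*exp(2*I*pi/3))*conj(exp(2*I*pi/3))]
      = (1/3)[(5) + (2 + 3*exp(-2*I*pi/3)) + (2 + 3*exp(2*I*pi/3))] = 6/3 = 2
(Exp terms are combined using exp(i*s)*conj(exp(i*t)) = exp(i*(s-t)), and sums of them are collapsed using the identity that for every m > 1 the m distinct m-th roots of unity sum to 0, e.g. 1 + exp(2*I*pi/3) + exp(-2*I*pi/3) = 0.)
Dimension check: dim(rho) = sum (mult * dim) = 0*1 + 3*1 + 2*1 = 5 = chi_rho(e) = 5.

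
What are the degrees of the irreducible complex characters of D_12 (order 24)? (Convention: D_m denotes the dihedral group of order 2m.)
Dimensions: 1, 1, 1, 1, 2, 2, 2, 2, 2

Argument: There are 9 irreducibles (= number of conjugacy classes). Their dimensions d_i satisfy sum d_i^2 = |G| = 24: 1 + 1 + 1 + 1 + 4 + 4 + 4 + 4 + 4 = 24.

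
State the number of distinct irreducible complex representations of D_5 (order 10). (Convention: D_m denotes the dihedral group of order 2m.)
4

Details: The number of irreducible complex representations of a finite group equals its number of conjugacy classes. D_5 has 4 conjugacy classes ((n+3)/2 for n odd), so D_5 (order 10) has exactly 4 irreducible complex representations.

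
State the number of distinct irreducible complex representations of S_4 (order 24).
5

Reasoning: The number of irreducible complex representations of a finite group equals its number of conjugacy classes. Conjugacy classes in S_4 correspond to cycle types, i.e. partitions of 4; there are p(4) = 5 of them, so S_4 (order 24) has exactly 5 irreducible complex representations.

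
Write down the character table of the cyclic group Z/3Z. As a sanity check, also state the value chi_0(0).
Character table of Z/3Z (irreps indexed chi_0,...,chi_2 with chi_k(m) = zeta_3^(k*m), zeta_3 = exp(2*pi*i/3)):
  irrep \ class  {0} (size 1)  {1} (size 1)    {2} (size 1)  
  chi_0          1             1               1             
  chi_1          1             exp(2*I*pi/3)   exp(-2*I*pi/3)
  chi_2          1             exp(-2*I*pi/3)  exp(2*I*pi/3) 

Spot check: chi_0(0) = zeta_3^(0*0) = zeta_3^0 = 1.

Reasoning: Z/3Z is abelian, so all 3 irreducible complex representations are 1-dimensional. They are given by chi_k(m) = zeta_3^(k*m) for k = 0,...,2. Row orthogonality: sum_m chi_k(m) conj(chi_l(m)) = 3 * [k = l].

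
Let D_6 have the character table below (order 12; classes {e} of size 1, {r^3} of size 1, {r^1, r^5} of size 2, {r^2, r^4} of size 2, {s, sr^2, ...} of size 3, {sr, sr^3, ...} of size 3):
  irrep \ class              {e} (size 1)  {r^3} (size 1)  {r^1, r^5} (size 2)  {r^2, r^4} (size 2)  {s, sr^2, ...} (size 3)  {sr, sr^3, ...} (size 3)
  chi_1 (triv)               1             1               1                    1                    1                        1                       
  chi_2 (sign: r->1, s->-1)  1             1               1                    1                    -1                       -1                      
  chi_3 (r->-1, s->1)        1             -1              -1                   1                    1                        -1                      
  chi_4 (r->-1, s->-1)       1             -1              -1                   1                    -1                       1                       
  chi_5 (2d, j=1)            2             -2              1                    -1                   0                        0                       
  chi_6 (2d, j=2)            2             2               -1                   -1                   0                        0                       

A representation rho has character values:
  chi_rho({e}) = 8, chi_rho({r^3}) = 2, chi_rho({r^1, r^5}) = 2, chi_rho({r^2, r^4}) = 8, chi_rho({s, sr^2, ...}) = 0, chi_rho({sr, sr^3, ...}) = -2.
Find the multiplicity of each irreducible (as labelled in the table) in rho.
Multiplicities: chi_1: 2, chi_2: 3, chi_3: 2, chi_4: 1, chi_5: 0, chi_6: 0.

Solution. Use <chi_rho, chi> = (1/|G|) sum_C |C| * chi_rho(C) * conj(chi(C)) with |G| = 12 for each irreducible chi in the table:
  <chi_rho, chi_1> = (1/12)[1*(8)*conj(1) + 1*(2)*conj(1) + 2*(2)*conj(1) + 2*(8)*conj(1) + 3*(0)*conj(1) + 3*(-2)*conj(1)]
      = (1/12)[(8) + (2) + (4) + (16) + (0) + (-6)] = 24/12 = 2
  <chi_rho, chi_2> = (1/12)[1*(8)*conj(1) + 1*(2)*conj(1) + 2*(2)*conj(1) + 2*(8)*conj(1) + 3*(0)*conj(-1) + 3*(-2)*conj(-1)]
      = (1/12)[(8) + (2) + (4) + (16) + (0) + (6)] = 36/12 = 3
  <chi_rho, chi_3> = (1/12)[1*(8)*conj(1) + 1*(2)*conj(-1) + 2*(2)*conj(-1) + 2*(8)*conj(1) + 3*(0)*conj(1) + 3*(-2)*conj(-1)]
      = (1/12)[(8) + (-2) + (-4) + (16) + (0) + (6)] = 24/12 = 2
  <chi_rho, chi_4> = (1/12)[1*(8)*conj(1) + 1*(2)*conj(-1) + 2*(2)*conj(-1) + 2*(8)*conj(1) + 3*(0)*conj(-1) + 3*(-2)*conj(1)]
      = (1/12)[(8) + (-2) + (-4) + (16) + (0) + (-6)] = 12/12 = 1
  <chi_rho, chi_5> = (1/12)[1*(8)*conj(2) + 1*(2)*conj(-2) + 2*(2)*conj(1) + 2*(8)*conj(-1) + 3*(0)*conj(0) + 3*(-2)*conj(0)]
      = (1/12)[(16) + (-4) + (4) + (-16) + (0) + (0)] = 0/12 = 0
  <chi_rho, chi_6> = (1/12)[1*(8)*conj(2) + 1*(2)*conj(2) + 2*(2)*conj(-1) + 2*(8)*conj(-1) + 3*(0)*conj(0) + 3*(-2)*conj(0)]
      = (1/12)[(16) + (4) + (-4) + (-16) + (0) + (0)] = 0/12 = 0
Dimension check: dim(rho) = sum (mult * dim) = 2*1 + 3*1 + 2*1 + 1*1 + 0*2 + 0*2 = 8 = chi_rho(e) = 8.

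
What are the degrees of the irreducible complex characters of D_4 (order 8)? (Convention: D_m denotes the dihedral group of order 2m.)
Dimensions: 1, 1, 1, 1, 2

There are 5 irreducibles (= number of conjugacy classes). Their dimensions d_i satisfy sum d_i^2 = |G| = 8: 1 + 1 + 1 + 1 + 4 = 8.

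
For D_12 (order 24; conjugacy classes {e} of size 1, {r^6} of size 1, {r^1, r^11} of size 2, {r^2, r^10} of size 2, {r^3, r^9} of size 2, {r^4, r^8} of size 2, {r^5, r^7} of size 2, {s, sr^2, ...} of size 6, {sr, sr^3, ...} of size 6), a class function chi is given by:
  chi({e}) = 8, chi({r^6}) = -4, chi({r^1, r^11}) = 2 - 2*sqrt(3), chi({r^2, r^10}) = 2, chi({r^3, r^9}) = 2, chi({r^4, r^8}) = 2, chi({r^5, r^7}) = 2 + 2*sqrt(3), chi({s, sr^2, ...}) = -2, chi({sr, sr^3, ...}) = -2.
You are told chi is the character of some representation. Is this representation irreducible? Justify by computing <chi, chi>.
Not irreducible (reducible): <chi, chi> = 9 > 1.

Explanation: <chi, chi> = (1/|G|) sum_C |C| * |chi(C)|^2 = (1/24)[1*|8|^2 + 1*|-4|^2 + 2*|2 - 2*sqrt(3)|^2 + 2*|2|^2 + 2*|2|^2 + 2*|2|^2 + 2*|2 + 2*sqrt(3)|^2 + 6*|-2|^2 + 6*|-2|^2]
  = (1/24)[(64) + (16) + (32 - 16*sqrt(3)) + (8) + (8) + (8) + (16*sqrt(3) + 32) + (24) + (24)] = 216/24 = 9.
A character is irreducible iff <chi, chi> = 1, so this representation is reducible.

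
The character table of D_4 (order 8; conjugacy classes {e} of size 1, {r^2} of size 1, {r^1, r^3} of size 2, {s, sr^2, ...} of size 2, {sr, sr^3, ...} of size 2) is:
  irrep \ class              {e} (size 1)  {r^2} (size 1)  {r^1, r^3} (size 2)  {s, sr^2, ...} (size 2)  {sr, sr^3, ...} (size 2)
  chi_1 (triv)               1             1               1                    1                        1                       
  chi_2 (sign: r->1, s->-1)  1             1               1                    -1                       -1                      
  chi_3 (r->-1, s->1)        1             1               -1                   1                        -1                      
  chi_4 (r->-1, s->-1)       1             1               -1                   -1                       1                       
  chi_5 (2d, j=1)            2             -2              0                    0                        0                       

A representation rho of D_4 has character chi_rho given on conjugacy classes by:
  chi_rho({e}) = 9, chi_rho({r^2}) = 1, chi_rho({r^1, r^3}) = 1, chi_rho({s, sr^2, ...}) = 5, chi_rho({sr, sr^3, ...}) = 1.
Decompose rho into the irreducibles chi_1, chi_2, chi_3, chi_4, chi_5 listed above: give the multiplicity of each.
Multiplicities: chi_1: 3, chi_2: 0, chi_3: 2, chi_4: 0, chi_5: 2.

Derivation: Use <chi_rho, chi> = (1/|G|) sum_C |C| * chi_rho(C) * conj(chi(C)) with |G| = 8 for each irreducible chi in the table:
  <chi_rho, chi_1> = (1/8)[1*(9)*conj(1) + 1*(1)*conj(1) + 2*(1)*conj(1) + 2*(5)*conj(1) + 2*(1)*conj(1)]
      = (1/8)[(9) + (1) + (2) + (10) + (2)] = 24/8 = 3
  <chi_rho, chi_2> = (1/8)[1*(9)*conj(1) + 1*(1)*conj(1) + 2*(1)*conj(1) + 2*(5)*conj(-1) + 2*(1)*conj(-1)]
      = (1/8)[(9) + (1) + (2) + (-10) + (-2)] = 0/8 = 0
  <chi_rho, chi_3> = (1/8)[1*(9)*conj(1) + 1*(1)*conj(1) + 2*(1)*conj(-1) + 2*(5)*conj(1) + 2*(1)*conj(-1)]
      = (1/8)[(9) + (1) + (-2) + (10) + (-2)] = 16/8 = 2
  <chi_rho, chi_4> = (1/8)[1*(9)*conj(1) + 1*(1)*conj(1) + 2*(1)*conj(-1) + 2*(5)*conj(-1) + 2*(1)*conj(1)]
      = (1/8)[(9) + (1) + (-2) + (-10) + (2)] = 0/8 = 0
  <chi_rho, chi_5> = (1/8)[1*(9)*conj(2) + 1*(1)*conj(-2) + 2*(1)*conj(0) + 2*(5)*conj(0) + 2*(1)*conj(0)]
      = (1/8)[(18) + (-2) + (0) + (0) + (0)] = 16/8 = 2
Dimension check: dim(rho) = sum (mult * dim) = 3*1 + 0*1 + 2*1 + 0*1 + 2*2 = 9 = chi_rho(e) = 9.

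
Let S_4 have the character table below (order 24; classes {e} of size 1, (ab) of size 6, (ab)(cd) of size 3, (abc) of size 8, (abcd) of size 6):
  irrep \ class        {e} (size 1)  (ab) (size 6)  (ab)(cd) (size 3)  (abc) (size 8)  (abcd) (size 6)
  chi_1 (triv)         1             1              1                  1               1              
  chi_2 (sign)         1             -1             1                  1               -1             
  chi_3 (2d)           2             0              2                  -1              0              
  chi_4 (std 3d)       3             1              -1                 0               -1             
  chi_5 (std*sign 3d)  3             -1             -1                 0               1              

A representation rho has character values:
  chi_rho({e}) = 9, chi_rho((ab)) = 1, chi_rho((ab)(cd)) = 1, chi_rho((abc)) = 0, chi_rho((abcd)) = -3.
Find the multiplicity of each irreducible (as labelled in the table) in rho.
Multiplicities: chi_1: 0, chi_2: 1, chi_3: 1, chi_4: 2, chi_5: 0.

Working: Use <chi_rho, chi> = (1/|G|) sum_C |C| * chi_rho(C) * conj(chi(C)) with |G| = 24 for each irreducible chi in the table:
  <chi_rho, chi_1> = (1/24)[1*(9)*conj(1) + 6*(1)*conj(1) + 3*(1)*conj(1) + 8*(0)*conj(1) + 6*(-3)*conj(1)]
      = (1/24)[(9) + (6) + (3) + (0) + (-18)] = 0/24 = 0
  <chi_rho, chi_2> = (1/24)[1*(9)*conj(1) + 6*(1)*conj(-1) + 3*(1)*conj(1) + 8*(0)*conj(1) + 6*(-3)*conj(-1)]
      = (1/24)[(9) + (-6) + (3) + (0) + (18)] = 24/24 = 1
  <chi_rho, chi_3> = (1/24)[1*(9)*conj(2) + 6*(1)*conj(0) + 3*(1)*conj(2) + 8*(0)*conj(-1) + 6*(-3)*conj(0)]
      = (1/24)[(18) + (0) + (6) + (0) + (0)] = 24/24 = 1
  <chi_rho, chi_4> = (1/24)[1*(9)*conj(3) + 6*(1)*conj(1) + 3*(1)*conj(-1) + 8*(0)*conj(0) + 6*(-3)*conj(-1)]
      = (1/24)[(27) + (6) + (-3) + (0) + (18)] = 48/24 = 2
  <chi_rho, chi_5> = (1/24)[1*(9)*conj(3) + 6*(1)*conj(-1) + 3*(1)*conj(-1) + 8*(0)*conj(0) + 6*(-3)*conj(1)]
      = (1/24)[(27) + (-6) + (-3) + (0) + (-18)] = 0/24 = 0
Dimension check: dim(rho) = sum (mult * dim) = 0*1 + 1*1 + 1*2 + 2*3 + 0*3 = 9 = chi_rho(e) = 9.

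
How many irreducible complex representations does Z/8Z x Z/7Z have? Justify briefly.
56

Details: The number of irreducible complex representations of a finite group equals its number of conjugacy classes. Z/8Z x Z/7Z is abelian of order 56, so every element is its own conjugacy class: 56 classes, so Z/8Z x Z/7Z (order 56) has exactly 56 irreducible complex representations.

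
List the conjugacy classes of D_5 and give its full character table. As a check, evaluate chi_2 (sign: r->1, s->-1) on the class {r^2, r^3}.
Conjugacy classes: {e} of size 1, {r^1, r^4} of size 2, {r^2, r^3} of size 2, {s, sr, ..., sr^4} of size 5.
Character table:
  irrep \ class              {e} (size 1)  {r^1, r^4} (size 2)  {r^2, r^3} (size 2)  {s, sr, ..., sr^4} (size 5)
  chi_1 (triv)               1             1                    1                    1                          
  chi_2 (sign: r->1, s->-1)  1             1                    1                    -1                         
  chi_3 (2d, j=1)            2             -1/2 + sqrt(5)/2     -sqrt(5)/2 - 1/2     0                          
  chi_4 (2d, j=2)            2             -sqrt(5)/2 - 1/2     -1/2 + sqrt(5)/2     0                          

Spot check: chi_2 (sign: r->1, s->-1) on {r^2, r^3} = 1.

Details: D_5 has order 2*5 = 10 with 4 conjugacy classes, hence 4 irreducibles. Sum of squared dims 1 + 1 + 4 + 4 = 10 = |G|. Linear characters come from the abelianisation; the 2-dimensional irreps have character r^k -> 2*cos(2*pi*j*k/5), reflections -> 0.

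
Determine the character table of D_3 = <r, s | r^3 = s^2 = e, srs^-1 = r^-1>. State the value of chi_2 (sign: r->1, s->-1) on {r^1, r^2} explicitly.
Conjugacy classes: {e} of size 1, {r^1, r^2} of size 2, {s, sr, ..., sr^2} of size 3.
Character table:
  irrep \ class              {e} (size 1)  {r^1, r^2} (size 2)  {s, sr, ..., sr^2} (size 3)
  chi_1 (triv)               1             1                    1                          
  chi_2 (sign: r->1, s->-1)  1             1                    -1                         
  chi_3 (2d, j=1)            2             -1                   0                          

Spot check: chi_2 (sign: r->1, s->-1) on {r^1, r^2} = 1.

D_3 has order 2*3 = 6 with 3 conjugacy classes, hence 3 irreducibles. Sum of squared dims 1 + 1 + 4 = 6 = |G|. Linear characters come from the abelianisation; the 2-dimensional irreps have character r^k -> 2*cos(2*pi*j*k/3), reflections -> 0.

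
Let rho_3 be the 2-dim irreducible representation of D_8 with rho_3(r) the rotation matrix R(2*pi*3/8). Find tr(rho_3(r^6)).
chi_{rho_3}(r^6) = 2*cos(2*pi*3*6/8) = 0

Solution. rho_3(r^6) is rotation by angle 2*pi*3*6/8, whose trace is 2*cos(2*pi*3*6/8) = 0.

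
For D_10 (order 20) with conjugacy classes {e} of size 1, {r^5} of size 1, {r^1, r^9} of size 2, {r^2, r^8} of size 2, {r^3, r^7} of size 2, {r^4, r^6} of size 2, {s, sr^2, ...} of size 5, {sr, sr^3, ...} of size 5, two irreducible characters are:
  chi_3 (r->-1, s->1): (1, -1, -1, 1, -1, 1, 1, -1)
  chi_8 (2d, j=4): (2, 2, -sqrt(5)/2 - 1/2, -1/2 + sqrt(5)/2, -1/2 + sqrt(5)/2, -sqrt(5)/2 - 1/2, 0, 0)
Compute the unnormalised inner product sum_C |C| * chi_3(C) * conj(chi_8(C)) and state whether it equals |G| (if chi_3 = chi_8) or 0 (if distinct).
Sum = 0; so <chi_3, chi_8> = 0 (distinct irreducibles are orthogonal).

Explanation: Compute term by term over conjugacy classes (|C| * chi_3(C) * conj(chi_8(C))):
  1*(1)*conj(2) + 1*(-1)*conj(2) + 2*(-1)*conj(-sqrt(5)/2 - 1/2) + 2*(1)*conj(-1/2 + sqrt(5)/2) + 2*(-1)*conj(-1/2 + sqrt(5)/2) + 2*(1)*conj(-sqrt(5)/2 - 1/2) + 5*(1)*conj(0) + 5*(-1)*conj(0)
  = (2) + (-2) + (1 + sqrt(5)) + (-1 + sqrt(5)) + (1 - sqrt(5)) + (-sqrt(5) - 1) + (0) + (0)
  = 0.
Dividing by |G| = 20 gives 0/20 = 0, matching the row-orthogonality relation <chi_3, chi_8> = [chi_3 = chi_8].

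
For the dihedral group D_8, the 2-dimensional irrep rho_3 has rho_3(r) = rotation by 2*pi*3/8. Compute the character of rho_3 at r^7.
chi_{rho_3}(r^7) = 2*cos(2*pi*3*7/8) = -sqrt(2)

Explanation: rho_3(r^7) is rotation by angle 2*pi*3*7/8, whose trace is 2*cos(2*pi*3*7/8) = -sqrt(2).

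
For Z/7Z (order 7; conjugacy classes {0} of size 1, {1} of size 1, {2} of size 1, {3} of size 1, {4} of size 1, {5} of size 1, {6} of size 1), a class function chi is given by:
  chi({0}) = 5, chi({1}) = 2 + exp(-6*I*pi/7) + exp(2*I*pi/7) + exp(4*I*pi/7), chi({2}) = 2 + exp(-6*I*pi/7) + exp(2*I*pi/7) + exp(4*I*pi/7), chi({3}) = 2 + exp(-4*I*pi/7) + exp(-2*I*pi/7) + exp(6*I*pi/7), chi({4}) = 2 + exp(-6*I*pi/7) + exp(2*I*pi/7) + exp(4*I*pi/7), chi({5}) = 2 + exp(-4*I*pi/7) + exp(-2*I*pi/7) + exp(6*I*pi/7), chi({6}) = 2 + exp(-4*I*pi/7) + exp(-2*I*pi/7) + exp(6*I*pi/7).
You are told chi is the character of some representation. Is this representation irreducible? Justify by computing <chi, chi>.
Not irreducible (reducible): <chi, chi> = 7 > 1.

Solution. <chi, chi> = (1/|G|) sum_C |C| * |chi(C)|^2 = (1/7)[1*|5|^2 + 1*|2 + exp(-6*I*pi/7) + exp(2*I*pi/7) + exp(4*I*pi/7)|^2 + 1*|2 + exp(-6*I*pi/7) + exp(2*I*pi/7) + exp(4*I*pi/7)|^2 + 1*|2 + exp(-4*I*pi/7) + exp(-2*I*pi/7) + exp(6*I*pi/7)|^2 + 1*|2 + exp(-6*I*pi/7) + exp(2*I*pi/7) + exp(4*I*pi/7)|^2 + 1*|2 + exp(-4*I*pi/7) + exp(-2*I*pi/7) + exp(6*I*pi/7)|^2 + 1*|2 + exp(-4*I*pi/7) + exp(-2*I*pi/7) + exp(6*I*pi/7)|^2]
  = (1/7)[(25) + (4) + (4) + (4) + (4) + (4) + (4)] = 49/7 = 7.
(Exp terms are combined using exp(i*s)*conj(exp(i*t)) = exp(i*(s-t)), and sums of them are collapsed using the identity that for every m > 1 the m distinct m-th roots of unity sum to 0, e.g. 1 + exp(2*I*pi/3) + exp(-2*I*pi/3) = 0.)
A character is irreducible iff <chi, chi> = 1, so this representation is reducible.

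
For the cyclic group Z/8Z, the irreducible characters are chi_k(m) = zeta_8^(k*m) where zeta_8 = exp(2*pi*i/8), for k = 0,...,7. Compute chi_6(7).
chi_6(7) = zeta_8^42 = I

Argument: chi_6(7) = zeta_8^(6*7) = zeta_8^42. Since zeta_8^8 = 1, this equals zeta_8^2 = exp(2*pi*i*2/8) = I.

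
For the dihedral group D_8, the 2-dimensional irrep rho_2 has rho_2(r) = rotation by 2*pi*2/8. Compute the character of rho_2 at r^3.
chi_{rho_2}(r^3) = 2*cos(2*pi*2*3/8) = 0

Explanation: rho_2(r^3) is rotation by angle 2*pi*2*3/8, whose trace is 2*cos(2*pi*2*3/8) = 0.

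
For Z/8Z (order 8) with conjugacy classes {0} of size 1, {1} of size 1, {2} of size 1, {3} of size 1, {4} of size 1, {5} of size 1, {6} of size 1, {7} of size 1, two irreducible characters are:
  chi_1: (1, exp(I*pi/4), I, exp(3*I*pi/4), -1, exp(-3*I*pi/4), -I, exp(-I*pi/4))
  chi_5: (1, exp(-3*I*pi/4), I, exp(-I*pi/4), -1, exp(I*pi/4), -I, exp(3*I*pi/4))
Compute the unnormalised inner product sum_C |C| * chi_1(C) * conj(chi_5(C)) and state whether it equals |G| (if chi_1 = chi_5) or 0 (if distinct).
Sum = 0; so <chi_1, chi_5> = 0 (distinct irreducibles are orthogonal).

Why: Compute term by term over conjugacy classes (|C| * chi_1(C) * conj(chi_5(C))):
  1*(1)*conj(1) + 1*(exp(I*pi/4))*conj(exp(-3*I*pi/4)) + 1*(I)*conj(I) + 1*(exp(3*I*pi/4))*conj(exp(-I*pi/4)) + 1*(-1)*conj(-1) + 1*(exp(-3*I*pi/4))*conj(exp(I*pi/4)) + 1*(-I)*conj(-I) + 1*(exp(-I*pi/4))*conj(exp(3*I*pi/4))
  = (1) + (-1) + (1) + (-1) + (1) + (-1) + (1) + (-1)
  = 0.
(Exp terms are combined using exp(i*s)*conj(exp(i*t)) = exp(i*(s-t)), and sums of them are collapsed using the identity that for every m > 1 the m distinct m-th roots of unity sum to 0, e.g. 1 + exp(2*I*pi/3) + exp(-2*I*pi/3) = 0.)
Dividing by |G| = 8 gives 0/8 = 0, matching the row-orthogonality relation <chi_1, chi_5> = [chi_1 = chi_5].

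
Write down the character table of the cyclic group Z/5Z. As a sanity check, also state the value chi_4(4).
Character table of Z/5Z (irreps indexed chi_0,...,chi_4 with chi_k(m) = zeta_5^(k*m), zeta_5 = exp(2*pi*i/5)):
  irrep \ class  {0} (size 1)  {1} (size 1)    {2} (size 1)    {3} (size 1)    {4} (size 1)  
  chi_0          1             1               1               1               1             
  chi_1          1             exp(2*I*pi/5)   exp(4*I*pi/5)   exp(-4*I*pi/5)  exp(-2*I*pi/5)
  chi_2          1             exp(4*I*pi/5)   exp(-2*I*pi/5)  exp(2*I*pi/5)   exp(-4*I*pi/5)
  chi_3          1             exp(-4*I*pi/5)  exp(2*I*pi/5)   exp(-2*I*pi/5)  exp(4*I*pi/5) 
  chi_4          1             exp(-2*I*pi/5)  exp(-4*I*pi/5)  exp(4*I*pi/5)   exp(2*I*pi/5) 

Spot check: chi_4(4) = zeta_5^(4*4) = zeta_5^16 = exp(2*I*pi/5).

Derivation: Z/5Z is abelian, so all 5 irreducible complex representations are 1-dimensional. They are given by chi_k(m) = zeta_5^(k*m) for k = 0,...,4. Row orthogonality: sum_m chi_k(m) conj(chi_l(m)) = 5 * [k = l].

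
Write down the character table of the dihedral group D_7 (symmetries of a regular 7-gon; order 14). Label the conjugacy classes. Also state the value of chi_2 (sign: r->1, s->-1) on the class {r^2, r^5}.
Conjugacy classes: {e} of size 1, {r^1, r^6} of size 2, {r^2, r^5} of size 2, {r^3, r^4} of size 2, {s, sr, ..., sr^6} of size 7.
Character table:
  irrep \ class              {e} (size 1)  {r^1, r^6} (size 2)  {r^2, r^5} (size 2)  {r^3, r^4} (size 2)  {s, sr, ..., sr^6} (size 7)
  chi_1 (triv)               1             1                    1                    1                    1                          
  chi_2 (sign: r->1, s->-1)  1             1                    1                    1                    -1                         
  chi_3 (2d, j=1)            2             2*cos(2*pi/7)        -2*cos(3*pi/7)       -2*cos(pi/7)         0                          
  chi_4 (2d, j=2)            2             -2*cos(3*pi/7)       -2*cos(pi/7)         2*cos(2*pi/7)        0                          
  chi_5 (2d, j=3)            2             -2*cos(pi/7)         2*cos(2*pi/7)        -2*cos(3*pi/7)       0                          

Spot check: chi_2 (sign: r->1, s->-1) on {r^2, r^5} = 1.

Working: D_7 has order 2*7 = 14 with 5 conjugacy classes, hence 5 irreducibles. Sum of squared dims 1 + 1 + 4 + 4 + 4 = 14 = |G|. Linear characters come from the abelianisation; the 2-dimensional irreps have character r^k -> 2*cos(2*pi*j*k/7), reflections -> 0.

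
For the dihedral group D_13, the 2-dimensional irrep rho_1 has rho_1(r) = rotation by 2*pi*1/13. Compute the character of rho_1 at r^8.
chi_{rho_1}(r^8) = 2*cos(2*pi*1*8/13) = -2*cos(3*pi/13)

Explanation: rho_1(r^8) is rotation by angle 2*pi*1*8/13, whose trace is 2*cos(2*pi*1*8/13) = -2*cos(3*pi/13).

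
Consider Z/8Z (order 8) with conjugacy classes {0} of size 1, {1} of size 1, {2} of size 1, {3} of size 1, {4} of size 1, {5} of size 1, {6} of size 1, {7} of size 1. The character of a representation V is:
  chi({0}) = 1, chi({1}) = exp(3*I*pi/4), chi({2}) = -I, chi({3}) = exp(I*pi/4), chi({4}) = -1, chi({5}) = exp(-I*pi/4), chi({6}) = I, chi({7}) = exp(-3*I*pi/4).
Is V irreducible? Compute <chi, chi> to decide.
Irreducible: <chi, chi> = 1.

<chi, chi> = (1/|G|) sum_C |C| * |chi(C)|^2 = (1/8)[1*|1|^2 + 1*|exp(3*I*pi/4)|^2 + 1*|-I|^2 + 1*|exp(I*pi/4)|^2 + 1*|-1|^2 + 1*|exp(-I*pi/4)|^2 + 1*|I|^2 + 1*|exp(-3*I*pi/4)|^2]
  = (1/8)[(1) + (1) + (1) + (1) + (1) + (1) + (1) + (1)] = 8/8 = 1.
(Exp terms are combined using exp(i*s)*conj(exp(i*t)) = exp(i*(s-t)), and sums of them are collapsed using the identity that for every m > 1 the m distinct m-th roots of unity sum to 0, e.g. 1 + exp(2*I*pi/3) + exp(-2*I*pi/3) = 0.)
A character is irreducible iff <chi, chi> = 1, so this representation is irreducible.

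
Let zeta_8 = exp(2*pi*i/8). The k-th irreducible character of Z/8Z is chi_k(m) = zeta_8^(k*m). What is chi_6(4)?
chi_6(4) = zeta_8^24 = 1

Details: chi_6(4) = zeta_8^(6*4) = zeta_8^24. Since zeta_8^8 = 1, this equals zeta_8^0 = exp(2*pi*i*0/8) = 1.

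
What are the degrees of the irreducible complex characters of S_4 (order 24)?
Dimensions: 1, 1, 2, 3, 3

There are 5 irreducibles (= number of conjugacy classes). Their dimensions d_i satisfy sum d_i^2 = |G| = 24: 1 + 1 + 4 + 9 + 9 = 24.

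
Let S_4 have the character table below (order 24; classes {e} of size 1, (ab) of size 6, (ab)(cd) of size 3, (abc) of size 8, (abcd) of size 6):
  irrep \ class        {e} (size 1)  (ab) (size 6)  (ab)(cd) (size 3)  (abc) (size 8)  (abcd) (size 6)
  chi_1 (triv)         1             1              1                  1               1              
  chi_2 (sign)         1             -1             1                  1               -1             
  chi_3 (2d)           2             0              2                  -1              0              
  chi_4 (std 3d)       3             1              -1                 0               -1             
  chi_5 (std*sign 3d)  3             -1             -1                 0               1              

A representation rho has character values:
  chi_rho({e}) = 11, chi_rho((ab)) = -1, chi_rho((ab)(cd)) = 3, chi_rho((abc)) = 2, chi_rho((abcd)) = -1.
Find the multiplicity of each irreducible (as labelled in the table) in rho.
Multiplicities: chi_1: 1, chi_2: 2, chi_3: 1, chi_4: 1, chi_5: 1.

Proof sketch: Use <chi_rho, chi> = (1/|G|) sum_C |C| * chi_rho(C) * conj(chi(C)) with |G| = 24 for each irreducible chi in the table:
  <chi_rho, chi_1> = (1/24)[1*(11)*conj(1) + 6*(-1)*conj(1) + 3*(3)*conj(1) + 8*(2)*conj(1) + 6*(-1)*conj(1)]
      = (1/24)[(11) + (-6) + (9) + (16) + (-6)] = 24/24 = 1
  <chi_rho, chi_2> = (1/24)[1*(11)*conj(1) + 6*(-1)*conj(-1) + 3*(3)*conj(1) + 8*(2)*conj(1) + 6*(-1)*conj(-1)]
      = (1/24)[(11) + (6) + (9) + (16) + (6)] = 48/24 = 2
  <chi_rho, chi_3> = (1/24)[1*(11)*conj(2) + 6*(-1)*conj(0) + 3*(3)*conj(2) + 8*(2)*conj(-1) + 6*(-1)*conj(0)]
      = (1/24)[(22) + (0) + (18) + (-16) + (0)] = 24/24 = 1
  <chi_rho, chi_4> = (1/24)[1*(11)*conj(3) + 6*(-1)*conj(1) + 3*(3)*conj(-1) + 8*(2)*conj(0) + 6*(-1)*conj(-1)]
      = (1/24)[(33) + (-6) + (-9) + (0) + (6)] = 24/24 = 1
  <chi_rho, chi_5> = (1/24)[1*(11)*conj(3) + 6*(-1)*conj(-1) + 3*(3)*conj(-1) + 8*(2)*conj(0) + 6*(-1)*conj(1)]
      = (1/24)[(33) + (6) + (-9) + (0) + (-6)] = 24/24 = 1
Dimension check: dim(rho) = sum (mult * dim) = 1*1 + 2*1 + 1*2 + 1*3 + 1*3 = 11 = chi_rho(e) = 11.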